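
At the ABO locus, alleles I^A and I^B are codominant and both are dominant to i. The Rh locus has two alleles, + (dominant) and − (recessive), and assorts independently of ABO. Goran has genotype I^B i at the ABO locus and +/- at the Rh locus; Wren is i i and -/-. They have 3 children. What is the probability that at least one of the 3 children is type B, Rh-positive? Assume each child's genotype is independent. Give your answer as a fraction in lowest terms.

37/64

ABO cross I^B i × i i → 1/2 O, 1/2 B.
Rh cross +/- × -/- → 1/2 Rh+, 1/2 Rh-; so P(type B, Rh-positive) = 1/2 × 1/2 = 1/4 per child.
P(none) = (3/4)^3 = 27/64; P(at least one) = 1 − 27/64 = 37/64.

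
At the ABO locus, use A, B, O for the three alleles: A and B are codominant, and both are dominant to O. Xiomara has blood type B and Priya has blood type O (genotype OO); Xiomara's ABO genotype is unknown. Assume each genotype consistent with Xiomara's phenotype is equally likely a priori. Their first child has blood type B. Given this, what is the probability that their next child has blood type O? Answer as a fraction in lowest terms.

1/6

Possible genotypes: Xiomara ∈ {BB, BO}; Priya ∈ {OO}.
Weight each parental genotype pair by prior × P(type-B child):
  BB × OO: posterior weight 2/3; P(next child type O) = 0.
  BO × OO: posterior weight 1/3; P(next child type O) = 1/2.
Weighted sum = 1/6.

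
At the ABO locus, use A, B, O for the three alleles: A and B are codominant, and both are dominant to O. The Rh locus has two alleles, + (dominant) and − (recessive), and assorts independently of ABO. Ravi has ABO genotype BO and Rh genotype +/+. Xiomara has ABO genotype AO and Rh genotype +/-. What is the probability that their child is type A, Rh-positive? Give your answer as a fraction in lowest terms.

1/4

ABO cross BO × AO → offspring phenotypes: 1/4 O, 1/4 A, 1/4 B, 1/4 AB.
Rh cross +/+ × +/- → 1 Rh+.
Independent loci: P(type A, Rh-positive) = 1/4 × 1 = 1/4.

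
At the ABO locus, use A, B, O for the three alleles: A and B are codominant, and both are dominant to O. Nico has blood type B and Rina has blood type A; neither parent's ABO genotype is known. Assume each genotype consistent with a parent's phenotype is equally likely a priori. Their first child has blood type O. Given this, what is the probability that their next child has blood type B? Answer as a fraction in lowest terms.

1/4

Possible genotypes: Nico ∈ {BB, BO}; Rina ∈ {AA, AO}.
Weight each parental genotype pair by prior × P(type-O child):
  BO × AO: posterior weight 1; P(next child type B) = 1/4.
Weighted sum = 1/4.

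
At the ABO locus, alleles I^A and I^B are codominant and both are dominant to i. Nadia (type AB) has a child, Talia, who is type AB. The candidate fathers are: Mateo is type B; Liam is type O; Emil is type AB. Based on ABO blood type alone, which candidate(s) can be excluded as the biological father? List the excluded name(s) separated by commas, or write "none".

Liam

A candidate is excluded only if no genotype consistent with his phenotype could produce a type AB child with a type AB mother.
Liam (type O): no genotype consistent with that phenotype can produce a type-AB child with a type-AB mother.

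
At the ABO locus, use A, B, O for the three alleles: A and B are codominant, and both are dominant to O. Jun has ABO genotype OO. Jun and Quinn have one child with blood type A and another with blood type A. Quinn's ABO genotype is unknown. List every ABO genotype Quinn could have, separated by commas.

AA, AB, AO

For each candidate genotype of Quinn, check whether crossing it with OO can produce every observed child phenotype.
  AA → possible child types {A} ✓
  AB → possible child types {A, B} ✓
  AO → possible child types {O, A} ✓
  BB → possible child types {B} ✗
  BO → possible child types {O, B} ✗
  OO → possible child types {O} ✗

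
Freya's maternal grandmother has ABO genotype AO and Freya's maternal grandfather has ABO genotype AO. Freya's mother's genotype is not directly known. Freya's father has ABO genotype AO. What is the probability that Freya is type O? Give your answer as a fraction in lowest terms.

Freya's mother's ABO genotype from AO × AO: 1/4 AA, 1/2 AO, 1/4 OO.
Crossing each possibility with the father AO and summing P(type O): 1/4·0 + 1/2·1/4 + 1/4·1/2 = 1/4.

1/4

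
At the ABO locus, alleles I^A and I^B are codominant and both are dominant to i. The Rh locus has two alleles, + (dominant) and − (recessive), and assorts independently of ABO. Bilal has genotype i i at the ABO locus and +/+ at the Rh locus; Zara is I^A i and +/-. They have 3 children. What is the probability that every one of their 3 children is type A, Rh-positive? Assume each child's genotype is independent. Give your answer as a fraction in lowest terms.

ABO cross i i × I^A i → 1/2 O, 1/2 A.
Rh cross +/+ × +/- → 1 Rh+; so P(type A, Rh-positive) = 1/2 × 1 = 1/2 per child.
All 3 independent: (1/2)^3 = 1/8.

1/8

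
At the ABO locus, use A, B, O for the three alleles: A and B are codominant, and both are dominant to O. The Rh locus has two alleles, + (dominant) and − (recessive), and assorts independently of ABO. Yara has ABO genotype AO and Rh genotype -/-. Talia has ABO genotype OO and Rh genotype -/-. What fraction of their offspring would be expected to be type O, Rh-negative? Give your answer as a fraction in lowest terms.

ABO cross AO × OO → offspring phenotypes: 1/2 O, 1/2 A.
Rh cross -/- × -/- → 1 Rh-.
Independent loci: P(type O, Rh-negative) = 1/2 × 1 = 1/2.

1/2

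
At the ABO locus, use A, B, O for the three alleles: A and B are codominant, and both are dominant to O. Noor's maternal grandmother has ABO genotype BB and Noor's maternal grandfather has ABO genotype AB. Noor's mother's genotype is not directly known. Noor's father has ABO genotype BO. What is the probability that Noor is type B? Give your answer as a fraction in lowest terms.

Noor's mother's ABO genotype from BB × AB: 1/2 AB, 1/2 BB.
Crossing each possibility with the father BO and summing P(type B): 1/2·1/2 + 1/2·1 = 3/4.

3/4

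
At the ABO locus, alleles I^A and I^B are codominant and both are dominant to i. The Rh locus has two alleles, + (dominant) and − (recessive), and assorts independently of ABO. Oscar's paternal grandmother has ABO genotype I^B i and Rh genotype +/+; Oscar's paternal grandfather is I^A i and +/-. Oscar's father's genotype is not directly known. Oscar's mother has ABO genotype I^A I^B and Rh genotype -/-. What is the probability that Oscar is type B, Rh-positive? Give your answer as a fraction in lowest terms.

Oscar's father's ABO genotype from I^B i × I^A i: 1/4 I^A I^B, 1/4 I^A i, 1/4 I^B i, 1/4 i i.
Crossing each possibility with the mother I^A I^B and summing P(type B): 1/4·1/4 + 1/4·1/4 + 1/4·1/2 + 1/4·1/2 = 3/8.
Similarly for Rh via the father's Rh distribution: P(Rh+) = 3/4.
Independent loci: 3/8 × 3/4 = 9/32.

9/32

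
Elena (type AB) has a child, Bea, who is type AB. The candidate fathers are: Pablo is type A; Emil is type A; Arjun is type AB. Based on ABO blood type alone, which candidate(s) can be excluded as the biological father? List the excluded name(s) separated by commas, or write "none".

none

A candidate is excluded only if no genotype consistent with his phenotype could produce a type AB child with a type AB mother.
Every candidate has at least one consistent genotype combination, so none can be excluded.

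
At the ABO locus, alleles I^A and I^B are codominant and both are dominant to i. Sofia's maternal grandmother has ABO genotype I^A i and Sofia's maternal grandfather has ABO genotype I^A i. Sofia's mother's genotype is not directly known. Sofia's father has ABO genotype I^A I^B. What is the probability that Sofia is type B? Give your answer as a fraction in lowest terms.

1/4

Sofia's mother's ABO genotype from I^A i × I^A i: 1/4 I^A I^A, 1/2 I^A i, 1/4 i i.
Crossing each possibility with the father I^A I^B and summing P(type B): 1/4·0 + 1/2·1/4 + 1/4·1/2 = 1/4.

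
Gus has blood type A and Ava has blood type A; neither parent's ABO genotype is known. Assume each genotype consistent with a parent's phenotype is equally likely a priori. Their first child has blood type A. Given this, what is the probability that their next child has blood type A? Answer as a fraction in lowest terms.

Possible genotypes: Gus ∈ {I^A I^A, I^A i}; Ava ∈ {I^A I^A, I^A i}.
Weight each parental genotype pair by prior × P(type-A child):
  I^A I^A × I^A I^A: posterior weight 4/15; P(next child type A) = 1.
  I^A I^A × I^A i: posterior weight 4/15; P(next child type A) = 1.
  I^A i × I^A I^A: posterior weight 4/15; P(next child type A) = 1.
  I^A i × I^A i: posterior weight 1/5; P(next child type A) = 3/4.
Weighted sum = 19/20.

19/20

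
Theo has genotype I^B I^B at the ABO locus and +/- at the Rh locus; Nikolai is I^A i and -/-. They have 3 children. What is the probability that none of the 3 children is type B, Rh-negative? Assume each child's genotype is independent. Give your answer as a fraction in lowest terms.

ABO cross I^B I^B × I^A i → 1/2 B, 1/2 AB.
Rh cross +/- × -/- → 1/2 Rh+, 1/2 Rh-; so P(type B, Rh-negative) = 1/2 × 1/2 = 1/4 per child.
P(not type B, Rh-negative) = 3/4 for one child; (3/4)^3 = 27/64.

27/64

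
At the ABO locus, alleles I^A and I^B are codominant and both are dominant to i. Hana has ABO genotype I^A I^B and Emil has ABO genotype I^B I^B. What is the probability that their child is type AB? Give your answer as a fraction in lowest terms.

ABO cross I^A I^B × I^B I^B → offspring phenotypes: 1/2 B, 1/2 AB.
So P(type AB) = 1/2.

1/2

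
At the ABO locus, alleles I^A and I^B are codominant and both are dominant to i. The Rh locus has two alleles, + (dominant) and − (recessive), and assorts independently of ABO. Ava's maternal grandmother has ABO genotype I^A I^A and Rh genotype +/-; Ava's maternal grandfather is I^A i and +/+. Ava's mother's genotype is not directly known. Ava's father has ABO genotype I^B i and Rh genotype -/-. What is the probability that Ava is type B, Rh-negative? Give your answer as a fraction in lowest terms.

1/32

Ava's mother's ABO genotype from I^A I^A × I^A i: 1/2 I^A I^A, 1/2 I^A i.
Crossing each possibility with the father I^B i and summing P(type B): 1/2·0 + 1/2·1/4 = 1/8.
Similarly for Rh via the mother's Rh distribution: P(Rh-) = 1/4.
Independent loci: 1/8 × 1/4 = 1/32.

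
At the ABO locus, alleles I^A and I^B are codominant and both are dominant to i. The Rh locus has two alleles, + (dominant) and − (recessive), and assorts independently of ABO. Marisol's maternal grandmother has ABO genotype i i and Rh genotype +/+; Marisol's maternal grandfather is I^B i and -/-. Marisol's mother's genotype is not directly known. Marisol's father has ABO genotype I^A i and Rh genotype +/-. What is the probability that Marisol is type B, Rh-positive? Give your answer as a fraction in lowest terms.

Marisol's mother's ABO genotype from i i × I^B i: 1/2 I^B i, 1/2 i i.
Crossing each possibility with the father I^A i and summing P(type B): 1/2·1/4 + 1/2·0 = 1/8.
Similarly for Rh via the mother's Rh distribution: P(Rh+) = 3/4.
Independent loci: 1/8 × 3/4 = 3/32.

3/32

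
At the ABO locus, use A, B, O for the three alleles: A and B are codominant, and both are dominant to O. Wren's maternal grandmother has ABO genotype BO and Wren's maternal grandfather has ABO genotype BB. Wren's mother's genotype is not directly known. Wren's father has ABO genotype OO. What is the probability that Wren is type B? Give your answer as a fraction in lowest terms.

3/4

Wren's mother's ABO genotype from BO × BB: 1/2 BB, 1/2 BO.
Crossing each possibility with the father OO and summing P(type B): 1/2·1 + 1/2·1/2 = 3/4.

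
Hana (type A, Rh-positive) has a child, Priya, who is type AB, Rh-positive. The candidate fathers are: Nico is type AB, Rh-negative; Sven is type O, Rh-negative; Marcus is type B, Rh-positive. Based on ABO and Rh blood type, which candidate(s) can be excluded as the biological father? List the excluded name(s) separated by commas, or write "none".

A candidate is excluded only if no genotype consistent with his phenotype could produce a type AB, Rh-positive child with a type A, Rh-positive mother.
Sven (type O, Rh-): no genotype consistent with that phenotype can produce a type-AB Rh+ child with a type-A mother.

Sven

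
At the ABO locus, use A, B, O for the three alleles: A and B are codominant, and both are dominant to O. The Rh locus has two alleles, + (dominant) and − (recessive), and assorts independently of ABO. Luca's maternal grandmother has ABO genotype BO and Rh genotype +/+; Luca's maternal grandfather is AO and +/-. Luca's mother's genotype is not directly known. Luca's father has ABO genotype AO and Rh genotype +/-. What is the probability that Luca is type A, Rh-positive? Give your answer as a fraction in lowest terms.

Luca's mother's ABO genotype from BO × AO: 1/4 AB, 1/4 AO, 1/4 BO, 1/4 OO.
Crossing each possibility with the father AO and summing P(type A): 1/4·1/2 + 1/4·3/4 + 1/4·1/4 + 1/4·1/2 = 1/2.
Similarly for Rh via the mother's Rh distribution: P(Rh+) = 7/8.
Independent loci: 1/2 × 7/8 = 7/16.

7/16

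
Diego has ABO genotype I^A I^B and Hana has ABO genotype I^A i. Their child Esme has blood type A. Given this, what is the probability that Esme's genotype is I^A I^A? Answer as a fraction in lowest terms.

1/2

Cross I^A I^B × I^A i → 1/4 I^A I^A, 1/4 I^A I^B, 1/4 I^A i, 1/4 I^B i.
Type-A genotypes among offspring: I^A I^A (1/4), I^A i (1/4); total 1/2.
P(I^A I^A | type A) = (1/4) / (1/2) = 1/2.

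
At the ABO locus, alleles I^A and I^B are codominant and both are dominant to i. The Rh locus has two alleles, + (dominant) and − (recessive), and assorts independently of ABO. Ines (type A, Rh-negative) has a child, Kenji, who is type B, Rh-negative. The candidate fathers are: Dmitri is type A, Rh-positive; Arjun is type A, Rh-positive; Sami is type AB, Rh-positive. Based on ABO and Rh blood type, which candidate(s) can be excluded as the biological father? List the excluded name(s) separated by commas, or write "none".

A candidate is excluded only if no genotype consistent with his phenotype could produce a type B, Rh-negative child with a type A, Rh-negative mother.
Dmitri (type A, Rh+): no genotype consistent with that phenotype can produce a type-B Rh- child with a type-A mother.
Arjun (type A, Rh+): no genotype consistent with that phenotype can produce a type-B Rh- child with a type-A mother.

Dmitri, Arjun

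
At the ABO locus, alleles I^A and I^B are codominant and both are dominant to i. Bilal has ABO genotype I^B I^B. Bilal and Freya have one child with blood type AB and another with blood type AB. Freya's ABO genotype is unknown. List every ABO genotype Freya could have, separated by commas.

For each candidate genotype of Freya, check whether crossing it with I^B I^B can produce every observed child phenotype.
  I^A I^A → possible child types {AB} ✓
  I^A I^B → possible child types {B, AB} ✓
  I^A i → possible child types {B, AB} ✓
  I^B I^B → possible child types {B} ✗
  I^B i → possible child types {B} ✗
  i i → possible child types {B} ✗

I^A I^A, I^A I^B, I^A i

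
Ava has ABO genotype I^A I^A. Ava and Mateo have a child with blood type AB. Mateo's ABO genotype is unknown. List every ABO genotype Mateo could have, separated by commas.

I^A I^B, I^B I^B, I^B i

For each candidate genotype of Mateo, check whether crossing it with I^A I^A can produce every observed child phenotype.
  I^A I^A → possible child types {A} ✗
  I^A I^B → possible child types {A, AB} ✓
  I^A i → possible child types {A} ✗
  I^B I^B → possible child types {AB} ✓
  I^B i → possible child types {A, AB} ✓
  i i → possible child types {A} ✗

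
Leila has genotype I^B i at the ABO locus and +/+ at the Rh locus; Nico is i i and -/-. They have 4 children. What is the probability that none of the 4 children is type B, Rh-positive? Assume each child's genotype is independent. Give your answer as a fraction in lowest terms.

1/16

ABO cross I^B i × i i → 1/2 O, 1/2 B.
Rh cross +/+ × -/- → 1 Rh+; so P(type B, Rh-positive) = 1/2 × 1 = 1/2 per child.
P(not type B, Rh-positive) = 1/2 for one child; (1/2)^4 = 1/16.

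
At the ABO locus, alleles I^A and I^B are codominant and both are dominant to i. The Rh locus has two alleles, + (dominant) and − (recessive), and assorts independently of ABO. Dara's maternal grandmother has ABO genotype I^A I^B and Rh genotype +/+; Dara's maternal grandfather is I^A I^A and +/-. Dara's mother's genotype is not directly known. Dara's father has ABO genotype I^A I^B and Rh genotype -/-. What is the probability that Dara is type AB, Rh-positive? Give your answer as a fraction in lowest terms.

Dara's mother's ABO genotype from I^A I^B × I^A I^A: 1/2 I^A I^A, 1/2 I^A I^B.
Crossing each possibility with the father I^A I^B and summing P(type AB): 1/2·1/2 + 1/2·1/2 = 1/2.
Similarly for Rh via the mother's Rh distribution: P(Rh+) = 3/4.
Independent loci: 1/2 × 3/4 = 3/8.

3/8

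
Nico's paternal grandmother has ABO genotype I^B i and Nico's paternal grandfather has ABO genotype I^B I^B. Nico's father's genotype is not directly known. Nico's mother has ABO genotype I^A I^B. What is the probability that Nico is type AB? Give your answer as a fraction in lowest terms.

Nico's father's ABO genotype from I^B i × I^B I^B: 1/2 I^B I^B, 1/2 I^B i.
Crossing each possibility with the mother I^A I^B and summing P(type AB): 1/2·1/2 + 1/2·1/4 = 3/8.

3/8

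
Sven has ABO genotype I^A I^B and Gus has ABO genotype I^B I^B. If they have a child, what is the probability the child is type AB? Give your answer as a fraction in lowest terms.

1/2

ABO cross I^A I^B × I^B I^B → offspring phenotypes: 1/2 B, 1/2 AB.
So P(type AB) = 1/2.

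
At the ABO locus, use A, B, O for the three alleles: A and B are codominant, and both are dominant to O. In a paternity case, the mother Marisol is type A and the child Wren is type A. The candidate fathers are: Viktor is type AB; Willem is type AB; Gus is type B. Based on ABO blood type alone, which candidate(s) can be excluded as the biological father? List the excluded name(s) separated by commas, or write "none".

A candidate is excluded only if no genotype consistent with his phenotype could produce a type A child with a type A mother.
Every candidate has at least one consistent genotype combination, so none can be excluded.

none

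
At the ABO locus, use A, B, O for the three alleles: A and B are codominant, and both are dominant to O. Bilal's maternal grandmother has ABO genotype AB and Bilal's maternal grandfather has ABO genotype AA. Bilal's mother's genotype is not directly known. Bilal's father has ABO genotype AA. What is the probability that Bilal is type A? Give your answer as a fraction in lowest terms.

Bilal's mother's ABO genotype from AB × AA: 1/2 AA, 1/2 AB.
Crossing each possibility with the father AA and summing P(type A): 1/2·1 + 1/2·1/2 = 3/4.

3/4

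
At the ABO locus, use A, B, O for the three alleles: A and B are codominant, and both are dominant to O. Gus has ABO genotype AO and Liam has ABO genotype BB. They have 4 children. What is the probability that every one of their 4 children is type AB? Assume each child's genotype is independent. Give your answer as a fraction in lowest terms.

ABO cross AO × BB → 1/2 B, 1/2 AB.
So P(type AB) = 1/2 per child.
All 4 independent: (1/2)^4 = 1/16.

1/16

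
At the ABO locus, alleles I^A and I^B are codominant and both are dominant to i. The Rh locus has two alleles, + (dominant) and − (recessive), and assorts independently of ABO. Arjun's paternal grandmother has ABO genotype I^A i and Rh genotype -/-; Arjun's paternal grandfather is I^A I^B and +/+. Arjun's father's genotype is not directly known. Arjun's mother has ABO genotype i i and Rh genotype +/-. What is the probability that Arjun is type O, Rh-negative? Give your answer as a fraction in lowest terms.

Arjun's father's ABO genotype from I^A i × I^A I^B: 1/4 I^A I^A, 1/4 I^A I^B, 1/4 I^A i, 1/4 I^B i.
Crossing each possibility with the mother i i and summing P(type O): 1/4·0 + 1/4·0 + 1/4·1/2 + 1/4·1/2 = 1/4.
Similarly for Rh via the father's Rh distribution: P(Rh-) = 1/4.
Independent loci: 1/4 × 1/4 = 1/16.

1/16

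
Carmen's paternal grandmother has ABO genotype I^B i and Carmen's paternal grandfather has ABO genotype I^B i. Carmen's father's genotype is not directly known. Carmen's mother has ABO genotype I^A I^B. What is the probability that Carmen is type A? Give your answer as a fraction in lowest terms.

1/4

Carmen's father's ABO genotype from I^B i × I^B i: 1/4 I^B I^B, 1/2 I^B i, 1/4 i i.
Crossing each possibility with the mother I^A I^B and summing P(type A): 1/4·0 + 1/2·1/4 + 1/4·1/2 = 1/4.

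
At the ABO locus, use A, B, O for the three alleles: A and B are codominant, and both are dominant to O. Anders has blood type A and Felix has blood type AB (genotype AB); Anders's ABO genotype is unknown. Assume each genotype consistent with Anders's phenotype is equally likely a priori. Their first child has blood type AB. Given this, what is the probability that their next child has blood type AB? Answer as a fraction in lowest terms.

Possible genotypes: Anders ∈ {AA, AO}; Felix ∈ {AB}.
Weight each parental genotype pair by prior × P(type-AB child):
  AA × AB: posterior weight 2/3; P(next child type AB) = 1/2.
  AO × AB: posterior weight 1/3; P(next child type AB) = 1/4.
Weighted sum = 5/12.

5/12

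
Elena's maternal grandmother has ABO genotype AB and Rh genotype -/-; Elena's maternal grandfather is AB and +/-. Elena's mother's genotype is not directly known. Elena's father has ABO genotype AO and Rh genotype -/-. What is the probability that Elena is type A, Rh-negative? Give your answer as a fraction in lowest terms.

Elena's mother's ABO genotype from AB × AB: 1/4 AA, 1/2 AB, 1/4 BB.
Crossing each possibility with the father AO and summing P(type A): 1/4·1 + 1/2·1/2 + 1/4·0 = 1/2.
Similarly for Rh via the mother's Rh distribution: P(Rh-) = 3/4.
Independent loci: 1/2 × 3/4 = 3/8.

3/8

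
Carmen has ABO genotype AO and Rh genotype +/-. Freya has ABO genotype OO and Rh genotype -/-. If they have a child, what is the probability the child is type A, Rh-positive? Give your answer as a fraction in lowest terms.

1/4

ABO cross AO × OO → offspring phenotypes: 1/2 O, 1/2 A.
Rh cross +/- × -/- → 1/2 Rh+, 1/2 Rh-.
Independent loci: P(type A, Rh-positive) = 1/2 × 1/2 = 1/4.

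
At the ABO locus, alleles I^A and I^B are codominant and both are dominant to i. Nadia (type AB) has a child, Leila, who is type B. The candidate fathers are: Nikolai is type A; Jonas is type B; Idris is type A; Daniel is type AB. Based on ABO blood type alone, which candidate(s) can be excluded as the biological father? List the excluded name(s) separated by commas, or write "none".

A candidate is excluded only if no genotype consistent with his phenotype could produce a type B child with a type AB mother.
Every candidate has at least one consistent genotype combination, so none can be excluded.

none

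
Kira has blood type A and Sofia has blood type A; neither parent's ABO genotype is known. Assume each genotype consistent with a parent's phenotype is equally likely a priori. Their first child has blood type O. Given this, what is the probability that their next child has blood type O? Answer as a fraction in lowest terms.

1/4

Possible genotypes: Kira ∈ {I^A I^A, I^A i}; Sofia ∈ {I^A I^A, I^A i}.
Weight each parental genotype pair by prior × P(type-O child):
  I^A i × I^A i: posterior weight 1; P(next child type O) = 1/4.
Weighted sum = 1/4.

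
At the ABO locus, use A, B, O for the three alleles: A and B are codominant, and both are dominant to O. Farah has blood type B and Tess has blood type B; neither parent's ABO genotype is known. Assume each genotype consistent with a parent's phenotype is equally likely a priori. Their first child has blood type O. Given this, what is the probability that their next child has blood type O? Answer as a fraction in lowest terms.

1/4

Possible genotypes: Farah ∈ {BB, BO}; Tess ∈ {BB, BO}.
Weight each parental genotype pair by prior × P(type-O child):
  BO × BO: posterior weight 1; P(next child type O) = 1/4.
Weighted sum = 1/4.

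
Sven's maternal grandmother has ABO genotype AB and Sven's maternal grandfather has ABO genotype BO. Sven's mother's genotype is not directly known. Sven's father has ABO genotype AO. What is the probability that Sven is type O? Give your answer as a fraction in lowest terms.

1/8

Sven's mother's ABO genotype from AB × BO: 1/4 AB, 1/4 AO, 1/4 BB, 1/4 BO.
Crossing each possibility with the father AO and summing P(type O): 1/4·0 + 1/4·1/4 + 1/4·0 + 1/4·1/4 = 1/8.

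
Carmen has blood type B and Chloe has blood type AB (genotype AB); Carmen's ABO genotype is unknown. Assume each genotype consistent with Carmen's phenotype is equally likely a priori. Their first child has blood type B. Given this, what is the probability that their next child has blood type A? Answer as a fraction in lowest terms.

1/8

Possible genotypes: Carmen ∈ {BB, BO}; Chloe ∈ {AB}.
Weight each parental genotype pair by prior × P(type-B child):
  BB × AB: posterior weight 1/2; P(next child type A) = 0.
  BO × AB: posterior weight 1/2; P(next child type A) = 1/4.
Weighted sum = 1/8.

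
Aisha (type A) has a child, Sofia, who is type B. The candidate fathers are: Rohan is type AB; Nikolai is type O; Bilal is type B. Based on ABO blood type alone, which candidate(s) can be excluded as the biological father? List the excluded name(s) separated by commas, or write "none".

Nikolai

A candidate is excluded only if no genotype consistent with his phenotype could produce a type B child with a type A mother.
Nikolai (type O): no genotype consistent with that phenotype can produce a type-B child with a type-A mother.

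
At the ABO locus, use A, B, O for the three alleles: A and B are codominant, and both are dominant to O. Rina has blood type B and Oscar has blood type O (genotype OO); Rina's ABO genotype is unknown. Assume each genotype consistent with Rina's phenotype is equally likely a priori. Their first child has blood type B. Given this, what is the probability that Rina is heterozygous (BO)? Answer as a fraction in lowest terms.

Possible genotypes: Rina ∈ {BB, BO}; Oscar ∈ {OO}.
Weight each parental genotype pair by prior × P(type-B child):
  BB × OO: posterior weight 2/3.
  BO × OO: posterior weight 1/3.
Sum the posterior weight over pairs where Rina is BO: 1/3.

1/3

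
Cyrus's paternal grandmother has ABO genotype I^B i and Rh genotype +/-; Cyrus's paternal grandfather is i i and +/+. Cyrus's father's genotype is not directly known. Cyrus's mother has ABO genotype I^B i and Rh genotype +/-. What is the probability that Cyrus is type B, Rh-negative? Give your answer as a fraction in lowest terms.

5/64

Cyrus's father's ABO genotype from I^B i × i i: 1/2 I^B i, 1/2 i i.
Crossing each possibility with the mother I^B i and summing P(type B): 1/2·3/4 + 1/2·1/2 = 5/8.
Similarly for Rh via the father's Rh distribution: P(Rh-) = 1/8.
Independent loci: 5/8 × 1/8 = 5/64.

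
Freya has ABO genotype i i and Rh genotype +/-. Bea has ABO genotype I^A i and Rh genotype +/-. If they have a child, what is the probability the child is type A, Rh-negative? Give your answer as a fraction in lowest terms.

1/8

ABO cross i i × I^A i → offspring phenotypes: 1/2 O, 1/2 A.
Rh cross +/- × +/- → 3/4 Rh+, 1/4 Rh-.
Independent loci: P(type A, Rh-negative) = 1/2 × 1/4 = 1/8.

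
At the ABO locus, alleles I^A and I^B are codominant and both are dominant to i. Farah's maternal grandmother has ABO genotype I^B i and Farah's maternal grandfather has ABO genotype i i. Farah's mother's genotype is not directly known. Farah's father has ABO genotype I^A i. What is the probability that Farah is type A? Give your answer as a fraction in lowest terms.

3/8

Farah's mother's ABO genotype from I^B i × i i: 1/2 I^B i, 1/2 i i.
Crossing each possibility with the father I^A i and summing P(type A): 1/2·1/4 + 1/2·1/2 = 3/8.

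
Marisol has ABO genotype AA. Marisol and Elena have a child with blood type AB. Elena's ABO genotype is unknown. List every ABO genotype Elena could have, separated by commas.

AB, BB, BO

For each candidate genotype of Elena, check whether crossing it with AA can produce every observed child phenotype.
  AA → possible child types {A} ✗
  AB → possible child types {A, AB} ✓
  AO → possible child types {A} ✗
  BB → possible child types {AB} ✓
  BO → possible child types {A, AB} ✓
  OO → possible child types {A} ✗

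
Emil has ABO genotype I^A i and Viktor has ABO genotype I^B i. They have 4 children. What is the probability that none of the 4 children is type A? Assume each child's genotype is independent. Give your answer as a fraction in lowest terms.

ABO cross I^A i × I^B i → 1/4 O, 1/4 A, 1/4 B, 1/4 AB.
So P(type A) = 1/4 per child.
P(not type A) = 3/4 for one child; (3/4)^4 = 81/256.

81/256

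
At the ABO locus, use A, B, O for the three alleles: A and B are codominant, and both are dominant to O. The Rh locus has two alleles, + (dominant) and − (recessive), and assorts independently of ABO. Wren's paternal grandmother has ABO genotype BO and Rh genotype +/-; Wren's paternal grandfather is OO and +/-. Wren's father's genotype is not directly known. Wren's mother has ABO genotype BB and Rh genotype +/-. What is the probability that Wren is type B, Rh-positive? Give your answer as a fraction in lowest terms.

3/4

Wren's father's ABO genotype from BO × OO: 1/2 BO, 1/2 OO.
Crossing each possibility with the mother BB and summing P(type B): 1/2·1 + 1/2·1 = 1.
Similarly for Rh via the father's Rh distribution: P(Rh+) = 3/4.
Independent loci: 1 × 3/4 = 3/4.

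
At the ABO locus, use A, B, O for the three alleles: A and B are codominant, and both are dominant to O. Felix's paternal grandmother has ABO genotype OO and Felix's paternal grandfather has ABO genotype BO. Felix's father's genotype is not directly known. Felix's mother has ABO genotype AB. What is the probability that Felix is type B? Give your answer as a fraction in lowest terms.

1/2

Felix's father's ABO genotype from OO × BO: 1/2 BO, 1/2 OO.
Crossing each possibility with the mother AB and summing P(type B): 1/2·1/2 + 1/2·1/2 = 1/2.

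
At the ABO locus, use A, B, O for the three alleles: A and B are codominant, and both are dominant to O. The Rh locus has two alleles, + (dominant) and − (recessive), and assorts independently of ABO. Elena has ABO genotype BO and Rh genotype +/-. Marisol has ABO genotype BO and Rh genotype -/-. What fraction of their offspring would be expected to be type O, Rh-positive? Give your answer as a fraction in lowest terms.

ABO cross BO × BO → offspring phenotypes: 1/4 O, 3/4 B.
Rh cross +/- × -/- → 1/2 Rh+, 1/2 Rh-.
Independent loci: P(type O, Rh-positive) = 1/4 × 1/2 = 1/8.

1/8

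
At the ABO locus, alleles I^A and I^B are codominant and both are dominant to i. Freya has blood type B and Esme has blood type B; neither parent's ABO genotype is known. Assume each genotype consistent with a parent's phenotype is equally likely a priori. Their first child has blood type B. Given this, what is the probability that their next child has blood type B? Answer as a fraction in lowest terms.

19/20

Possible genotypes: Freya ∈ {I^B I^B, I^B i}; Esme ∈ {I^B I^B, I^B i}.
Weight each parental genotype pair by prior × P(type-B child):
  I^B I^B × I^B I^B: posterior weight 4/15; P(next child type B) = 1.
  I^B I^B × I^B i: posterior weight 4/15; P(next child type B) = 1.
  I^B i × I^B I^B: posterior weight 4/15; P(next child type B) = 1.
  I^B i × I^B i: posterior weight 1/5; P(next child type B) = 3/4.
Weighted sum = 19/20.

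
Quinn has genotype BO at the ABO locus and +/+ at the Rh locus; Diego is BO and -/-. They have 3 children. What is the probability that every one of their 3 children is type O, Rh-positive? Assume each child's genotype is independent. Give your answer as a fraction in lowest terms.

1/64

ABO cross BO × BO → 1/4 O, 3/4 B.
Rh cross +/+ × -/- → 1 Rh+; so P(type O, Rh-positive) = 1/4 × 1 = 1/4 per child.
All 3 independent: (1/4)^3 = 1/64.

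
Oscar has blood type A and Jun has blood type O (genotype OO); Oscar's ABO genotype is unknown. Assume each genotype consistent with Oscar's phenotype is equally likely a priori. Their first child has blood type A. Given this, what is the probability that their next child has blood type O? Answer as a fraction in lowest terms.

1/6

Possible genotypes: Oscar ∈ {AA, AO}; Jun ∈ {OO}.
Weight each parental genotype pair by prior × P(type-A child):
  AA × OO: posterior weight 2/3; P(next child type O) = 0.
  AO × OO: posterior weight 1/3; P(next child type O) = 1/2.
Weighted sum = 1/6.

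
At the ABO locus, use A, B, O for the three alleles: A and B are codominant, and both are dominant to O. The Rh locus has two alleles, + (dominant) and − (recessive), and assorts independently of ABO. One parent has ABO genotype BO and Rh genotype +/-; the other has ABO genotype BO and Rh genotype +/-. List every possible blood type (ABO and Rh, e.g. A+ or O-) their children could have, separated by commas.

Gametes from BO × BO give offspring ABO genotypes BB, BO, OO, i.e. phenotypes O, B.
Rh cross +/- × +/- → phenotypes Rh+, Rh-.
Combining independently: O+, O-, B+, B-.

O+, O-, B+, B-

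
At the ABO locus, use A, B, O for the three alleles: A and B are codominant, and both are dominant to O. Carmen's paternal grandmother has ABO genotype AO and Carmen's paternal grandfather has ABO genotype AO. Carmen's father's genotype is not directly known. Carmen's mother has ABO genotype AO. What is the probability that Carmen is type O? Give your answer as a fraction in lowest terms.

Carmen's father's ABO genotype from AO × AO: 1/4 AA, 1/2 AO, 1/4 OO.
Crossing each possibility with the mother AO and summing P(type O): 1/4·0 + 1/2·1/4 + 1/4·1/2 = 1/4.

1/4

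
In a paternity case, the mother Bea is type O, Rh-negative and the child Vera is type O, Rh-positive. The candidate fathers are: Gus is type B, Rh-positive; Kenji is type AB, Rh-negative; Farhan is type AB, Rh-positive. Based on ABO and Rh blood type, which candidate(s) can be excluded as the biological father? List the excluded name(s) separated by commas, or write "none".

A candidate is excluded only if no genotype consistent with his phenotype could produce a type O, Rh-positive child with a type O, Rh-negative mother.
Kenji (type AB, Rh-): no genotype consistent with that phenotype can produce a type-O Rh+ child with a type-O mother.
Farhan (type AB, Rh+): no genotype consistent with that phenotype can produce a type-O Rh+ child with a type-O mother.

Kenji, Farhan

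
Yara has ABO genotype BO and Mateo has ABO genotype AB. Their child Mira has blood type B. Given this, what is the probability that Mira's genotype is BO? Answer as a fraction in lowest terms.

1/2

Cross BO × AB → 1/4 AB, 1/4 AO, 1/4 BB, 1/4 BO.
Type-B genotypes among offspring: BB (1/4), BO (1/4); total 1/2.
P(BO | type B) = (1/4) / (1/2) = 1/2.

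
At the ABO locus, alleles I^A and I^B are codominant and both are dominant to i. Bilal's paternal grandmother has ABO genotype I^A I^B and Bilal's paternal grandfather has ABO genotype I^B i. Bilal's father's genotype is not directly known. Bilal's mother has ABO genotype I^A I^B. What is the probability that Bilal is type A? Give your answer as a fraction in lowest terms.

Bilal's father's ABO genotype from I^A I^B × I^B i: 1/4 I^A I^B, 1/4 I^A i, 1/4 I^B I^B, 1/4 I^B i.
Crossing each possibility with the mother I^A I^B and summing P(type A): 1/4·1/4 + 1/4·1/2 + 1/4·0 + 1/4·1/4 = 1/4.

1/4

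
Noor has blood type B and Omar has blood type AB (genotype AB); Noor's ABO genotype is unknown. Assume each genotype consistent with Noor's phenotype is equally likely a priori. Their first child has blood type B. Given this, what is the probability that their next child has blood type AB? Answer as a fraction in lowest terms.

3/8

Possible genotypes: Noor ∈ {BB, BO}; Omar ∈ {AB}.
Weight each parental genotype pair by prior × P(type-B child):
  BB × AB: posterior weight 1/2; P(next child type AB) = 1/2.
  BO × AB: posterior weight 1/2; P(next child type AB) = 1/4.
Weighted sum = 3/8.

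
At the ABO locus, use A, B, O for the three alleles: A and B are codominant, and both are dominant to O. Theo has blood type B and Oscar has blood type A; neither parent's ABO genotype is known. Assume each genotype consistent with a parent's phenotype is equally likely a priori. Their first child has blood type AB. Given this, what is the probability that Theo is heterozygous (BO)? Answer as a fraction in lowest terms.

1/3

Possible genotypes: Theo ∈ {BB, BO}; Oscar ∈ {AA, AO}.
Weight each parental genotype pair by prior × P(type-AB child):
  BB × AA: posterior weight 4/9.
  BB × AO: posterior weight 2/9.
  BO × AA: posterior weight 2/9.
  BO × AO: posterior weight 1/9.
Sum the posterior weight over pairs where Theo is BO: 1/3.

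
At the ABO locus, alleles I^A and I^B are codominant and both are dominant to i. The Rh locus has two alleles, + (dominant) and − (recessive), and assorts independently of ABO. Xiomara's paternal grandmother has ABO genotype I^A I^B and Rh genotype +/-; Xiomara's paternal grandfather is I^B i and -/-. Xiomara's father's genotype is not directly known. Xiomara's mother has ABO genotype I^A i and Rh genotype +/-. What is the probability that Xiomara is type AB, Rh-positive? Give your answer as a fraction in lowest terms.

Xiomara's father's ABO genotype from I^A I^B × I^B i: 1/4 I^A I^B, 1/4 I^A i, 1/4 I^B I^B, 1/4 I^B i.
Crossing each possibility with the mother I^A i and summing P(type AB): 1/4·1/4 + 1/4·0 + 1/4·1/2 + 1/4·1/4 = 1/4.
Similarly for Rh via the father's Rh distribution: P(Rh+) = 5/8.
Independent loci: 1/4 × 5/8 = 5/32.

5/32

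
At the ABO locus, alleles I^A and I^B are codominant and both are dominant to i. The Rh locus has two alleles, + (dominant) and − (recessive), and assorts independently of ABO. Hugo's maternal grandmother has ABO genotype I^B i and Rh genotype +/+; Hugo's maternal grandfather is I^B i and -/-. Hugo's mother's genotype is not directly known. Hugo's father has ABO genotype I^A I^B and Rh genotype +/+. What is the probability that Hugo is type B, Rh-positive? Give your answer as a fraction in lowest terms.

1/2

Hugo's mother's ABO genotype from I^B i × I^B i: 1/4 I^B I^B, 1/2 I^B i, 1/4 i i.
Crossing each possibility with the father I^A I^B and summing P(type B): 1/4·1/2 + 1/2·1/2 + 1/4·1/2 = 1/2.
Similarly for Rh via the mother's Rh distribution: P(Rh+) = 1.
Independent loci: 1/2 × 1 = 1/2.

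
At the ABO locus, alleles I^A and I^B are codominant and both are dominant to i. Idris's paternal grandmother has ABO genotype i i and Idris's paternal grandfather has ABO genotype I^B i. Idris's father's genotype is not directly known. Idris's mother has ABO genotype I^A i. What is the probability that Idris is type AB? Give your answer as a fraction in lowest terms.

Idris's father's ABO genotype from i i × I^B i: 1/2 I^B i, 1/2 i i.
Crossing each possibility with the mother I^A i and summing P(type AB): 1/2·1/4 + 1/2·0 = 1/8.

1/8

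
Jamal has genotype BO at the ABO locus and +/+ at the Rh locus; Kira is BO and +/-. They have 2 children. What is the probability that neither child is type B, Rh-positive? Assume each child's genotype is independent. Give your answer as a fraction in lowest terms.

1/16

ABO cross BO × BO → 1/4 O, 3/4 B.
Rh cross +/+ × +/- → 1 Rh+; so P(type B, Rh-positive) = 3/4 × 1 = 3/4 per child.
P(not type B, Rh-positive) = 1/4 for one child; (1/4)^2 = 1/16.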